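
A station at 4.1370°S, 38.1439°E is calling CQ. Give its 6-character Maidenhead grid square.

Shift to the Maidenhead origin (180°W, 90°S): lon 218.1439, lat 85.8630.
Field (20°×10°, letters A–R): lon ⌊218.1439/20⌋ = 10 → K; lat ⌊85.8630/10⌋ = 8 → I.
Square (2°×1°, digits 0–9): lon ⌊18.1439/2⌋ = 9; lat ⌊5.8630/1⌋ = 5.
Subsquare (5′×2.5′, letters a–x): lon ⌊0.1439/0.0833333⌋ = 1 → b; lat ⌊0.8630/0.0416667⌋ = 20 → u.

KI95bu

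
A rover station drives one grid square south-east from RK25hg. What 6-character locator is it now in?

RK25if

Longitude subsquare h = 7; +1 → 8 = i.
Latitude subsquare g = 6; −1 → 5 = f.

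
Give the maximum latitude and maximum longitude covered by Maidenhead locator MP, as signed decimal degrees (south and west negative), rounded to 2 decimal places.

70.00, 80.00

Field M=12, P=15: +12·20° lon, +15·10° lat → SW at lon 60°, lat 60°.
Cell spans 20° lon × 10° lat. NE corner is SW corner plus one full cell.
latitude 70.00, longitude 80.00.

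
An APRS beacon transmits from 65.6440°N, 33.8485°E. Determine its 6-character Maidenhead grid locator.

Shift to the Maidenhead origin (180°W, 90°S): lon 213.8485, lat 155.6440.
Field: 213.8485/20 → 10 → K, 155.6440/10 → 15 → P; chars KP.
Square: 13.8485/2 → 6, 5.6440/1 → 5; chars 65.
Subsquare: 1.8485/0.0833333 → 22 → w, 0.6440/0.0416667 → 15 → p; chars wp.

KP65wp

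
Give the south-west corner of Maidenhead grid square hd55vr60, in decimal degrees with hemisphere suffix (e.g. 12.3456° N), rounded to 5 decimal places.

Field H=7, D=3: +7·20° lon, +3·10° lat → SW at lon -40°, lat -60°.
Square 5, 5: +5·2° lon, +5·1° lat → SW at lon -30°, lat -55°.
Subsquare v=21, r=17: +21·0.0833333° lon, +17·0.0416667° lat → SW at lon -28.25°, lat -54.2917°.
Extended square 6, 0: +6·0.00833333° lon, +0·0.00416667° lat → SW at lon -28.2°, lat -54.2917°.
latitude 54.29167° S, longitude 28.20000° W.

54.29167° S, 28.20000° W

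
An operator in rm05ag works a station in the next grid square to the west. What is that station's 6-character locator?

QM95xg

Longitude subsquare a = 0; −1 → -1, wraps to 23 = x, carry into square.
Longitude square 0; −1 → -1, wraps to 9, carry into field.
Longitude field R = 17; −1 → 16 = Q.
The latitude characters are unchanged.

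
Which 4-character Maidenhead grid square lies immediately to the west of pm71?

PM61

Longitude square 7; −1 → 6.
The latitude characters are unchanged.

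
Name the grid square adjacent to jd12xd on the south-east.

Longitude subsquare x = 23; +1 → 24, wraps to 0 = a, carry into square.
Longitude square 1; +1 → 2.
Latitude subsquare d = 3; −1 → 2 = c.

JD22ac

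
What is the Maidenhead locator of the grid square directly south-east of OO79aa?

Longitude subsquare a = 0; +1 → 1 = b.
Latitude subsquare a = 0; −1 → -1, wraps to 23 = x, carry into square.
Latitude square 9; −1 → 8.

OO78bx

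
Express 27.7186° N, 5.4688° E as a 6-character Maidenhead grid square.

Offset from 180°W / 90°S: lon 185.4688°, lat 117.7186°.
Field: 185.4688/20 → 9 → J, 117.7186/10 → 11 → L; chars JL.
Square: 5.4688/2 → 2, 7.7186/1 → 7; chars 27.
Subsquare: 1.4688/0.0833333 → 17 → r, 0.7186/0.0416667 → 17 → r; chars rr.

JL27rr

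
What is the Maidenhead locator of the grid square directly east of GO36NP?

GO36op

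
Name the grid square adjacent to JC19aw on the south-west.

JC09xv

Longitude subsquare a = 0; −1 → -1, wraps to 23 = x, carry into square.
Longitude square 1; −1 → 0.
Latitude subsquare w = 22; −1 → 21 = v.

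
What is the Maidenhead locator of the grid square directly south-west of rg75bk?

RG75aj

Longitude subsquare b = 1; −1 → 0 = a.
Latitude subsquare k = 10; −1 → 9 = j.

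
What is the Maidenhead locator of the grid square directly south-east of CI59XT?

CI69as

Longitude subsquare x = 23; +1 → 24, wraps to 0 = a, carry into square.
Longitude square 5; +1 → 6.
Latitude subsquare t = 19; −1 → 18 = s.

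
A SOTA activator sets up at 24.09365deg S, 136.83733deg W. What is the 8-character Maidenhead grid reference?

CG15nv97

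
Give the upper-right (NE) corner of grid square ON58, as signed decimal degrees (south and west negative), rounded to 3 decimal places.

49.000, 112.000

Field O=14, N=13: +14·20° lon, +13·10° lat → SW at lon 100°, lat 40°.
Square 5, 8: +5·2° lon, +8·1° lat → SW at lon 110°, lat 48°.
Cell spans 2° lon × 1° lat. NE corner is SW corner plus one full cell.
latitude 49.000, longitude 112.000.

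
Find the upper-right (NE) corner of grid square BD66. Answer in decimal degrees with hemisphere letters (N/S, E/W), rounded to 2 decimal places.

Field B=1, D=3: +1·20° lon, +3·10° lat → SW at lon -160°, lat -60°.
Square 6, 6: +6·2° lon, +6·1° lat → SW at lon -148°, lat -54°.
Cell spans 2° lon × 1° lat. NE corner is SW corner plus one full cell.
latitude 53.00° S, longitude 146.00° W.

53.00° S, 146.00° W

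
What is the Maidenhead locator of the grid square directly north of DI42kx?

DI43ka

Latitude subsquare x = 23; +1 → 24, wraps to 0 = a, carry into square.
Latitude square 2; +1 → 3.
The longitude characters are unchanged.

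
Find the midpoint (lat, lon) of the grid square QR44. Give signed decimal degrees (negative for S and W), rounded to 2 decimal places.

Field Q=16, R=17: +16·20° lon, +17·10° lat → SW at lon 140°, lat 80°.
Square 4, 4: +4·2° lon, +4·1° lat → SW at lon 148°, lat 84°.
Cell spans 2° lon × 1° lat. Centre is SW corner plus half of each.
latitude 84.50, longitude 149.00.

84.50, 149.00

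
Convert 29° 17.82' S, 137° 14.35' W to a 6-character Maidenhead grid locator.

Add 180° to longitude and 90° to latitude: 42.7608, 60.7030.
Field: lon ⌊42.7608/20⌋ = 2 → C; lat ⌊60.7030/10⌋ = 6 → G.
Square: lon ⌊2.7608/2⌋ = 1; lat ⌊0.7030/1⌋ = 0.
Subsquare: lon ⌊0.7608/0.0833333⌋ = 9 → j; lat ⌊0.7030/0.0416667⌋ = 16 → q.

CG10jq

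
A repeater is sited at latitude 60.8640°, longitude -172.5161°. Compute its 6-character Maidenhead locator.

AP30ru

Shift to the Maidenhead origin (180°W, 90°S): lon 7.4839, lat 150.8640.
Field: 7.4839/20 → 0 → A, 150.8640/10 → 15 → P; chars AP.
Square: 7.4839/2 → 3, 0.8640/1 → 0; chars 30.
Subsquare: 1.4839/0.0833333 → 17 → r, 0.8640/0.0416667 → 20 → u; chars ru.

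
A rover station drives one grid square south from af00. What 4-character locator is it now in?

AE09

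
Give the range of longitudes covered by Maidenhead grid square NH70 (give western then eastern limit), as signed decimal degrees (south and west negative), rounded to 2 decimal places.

94.00, 96.00

Field N=13, H=7: +13·20° lon, +7·10° lat → SW at lon 80°, lat -20°.
Square 7, 0: +7·2° lon, +0·1° lat → SW at lon 94°, lat -20°.
Cell spans 2° lon × 1° lat.
west 94.00, east 96.00.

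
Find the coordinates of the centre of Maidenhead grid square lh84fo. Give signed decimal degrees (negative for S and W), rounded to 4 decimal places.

Field L=11, H=7: +11·20° lon, +7·10° lat → SW at lon 40°, lat -20°.
Square 8, 4: +8·2° lon, +4·1° lat → SW at lon 56°, lat -16°.
Subsquare f=5, o=14: +5·0.0833333° lon, +14·0.0416667° lat → SW at lon 56.4167°, lat -15.4167°.
Cell spans 0.0833333° lon × 0.0416667° lat. Centre is SW corner plus half of each.
latitude -15.3958, longitude 56.4583.

-15.3958, 56.4583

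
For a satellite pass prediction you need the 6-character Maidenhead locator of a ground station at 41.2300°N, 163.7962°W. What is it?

Add 180° to longitude and 90° to latitude: 16.2038, 131.2300.
Field: lon ⌊16.2038/20⌋ = 0 → A; lat ⌊131.2300/10⌋ = 13 → N.
Square: lon ⌊16.2038/2⌋ = 8; lat ⌊1.2300/1⌋ = 1.
Subsquare: lon ⌊0.2038/0.0833333⌋ = 2 → c; lat ⌊0.2300/0.0416667⌋ = 5 → f.

AN81cf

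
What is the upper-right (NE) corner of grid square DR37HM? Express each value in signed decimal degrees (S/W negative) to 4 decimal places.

87.5417, -113.3333

Field D=3, R=17: +3·20° lon, +17·10° lat → SW at lon -120°, lat 80°.
Square 3, 7: +3·2° lon, +7·1° lat → SW at lon -114°, lat 87°.
Subsquare h=7, m=12: +7·0.0833333° lon, +12·0.0416667° lat → SW at lon -113.417°, lat 87.5°.
Cell spans 0.0833333° lon × 0.0416667° lat. NE corner is SW corner plus one full cell.
latitude 87.5417, longitude -113.3333.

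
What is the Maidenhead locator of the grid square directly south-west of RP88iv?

Longitude subsquare i = 8; −1 → 7 = h.
Latitude subsquare v = 21; −1 → 20 = u.

RP88hu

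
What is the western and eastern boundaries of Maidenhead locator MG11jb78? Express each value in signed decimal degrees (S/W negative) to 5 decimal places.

Field M=12, G=6: +12·20° lon, +6·10° lat → SW at lon 60°, lat -30°.
Square 1, 1: +1·2° lon, +1·1° lat → SW at lon 62°, lat -29°.
Subsquare j=9, b=1: +9·0.0833333° lon, +1·0.0416667° lat → SW at lon 62.75°, lat -28.9583°.
Extended square 7, 8: +7·0.00833333° lon, +8·0.00416667° lat → SW at lon 62.8083°, lat -28.925°.
Cell spans 0.00833333° lon × 0.00416667° lat.
west 62.80833, east 62.81667.

62.80833, 62.81667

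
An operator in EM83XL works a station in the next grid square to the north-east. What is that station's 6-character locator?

Longitude subsquare x = 23; +1 → 24, wraps to 0 = a, carry into square.
Longitude square 8; +1 → 9.
Latitude subsquare l = 11; +1 → 12 = m.

EM93am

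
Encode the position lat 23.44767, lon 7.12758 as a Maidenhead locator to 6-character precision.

JL33nk

Offset from 180°W / 90°S: lon 187.1276°, lat 113.4477°.
Field: lon ⌊187.1276/20⌋ = 9 → J; lat ⌊113.4477/10⌋ = 11 → L.
Square: lon ⌊7.1276/2⌋ = 3; lat ⌊3.4477/1⌋ = 3.
Subsquare: lon ⌊1.1276/0.0833333⌋ = 13 → n; lat ⌊0.4477/0.0416667⌋ = 10 → k.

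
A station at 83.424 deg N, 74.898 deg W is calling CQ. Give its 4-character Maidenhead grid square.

FR23

Shift to the Maidenhead origin (180°W, 90°S): lon 105.10, lat 173.42.
Field: lon ⌊105.10/20⌋ = 5 → F; lat ⌊173.42/10⌋ = 17 → R.
Square: lon ⌊5.10/2⌋ = 2; lat ⌊3.42/1⌋ = 3.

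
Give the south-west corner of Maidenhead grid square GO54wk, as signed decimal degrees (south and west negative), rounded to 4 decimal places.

Field G=6, O=14: +6·20° lon, +14·10° lat → SW at lon -60°, lat 50°.
Square 5, 4: +5·2° lon, +4·1° lat → SW at lon -50°, lat 54°.
Subsquare w=22, k=10: +22·0.0833333° lon, +10·0.0416667° lat → SW at lon -48.1667°, lat 54.4167°.
latitude 54.4167, longitude -48.1667.

54.4167, -48.1667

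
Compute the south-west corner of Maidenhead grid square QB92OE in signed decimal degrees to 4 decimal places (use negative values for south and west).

-77.8333, 159.1667

Field Q=16, B=1: +16·20° lon, +1·10° lat → SW at lon 140°, lat -80°.
Square 9, 2: +9·2° lon, +2·1° lat → SW at lon 158°, lat -78°.
Subsquare o=14, e=4: +14·0.0833333° lon, +4·0.0416667° lat → SW at lon 159.167°, lat -77.8333°.
latitude -77.8333, longitude 159.1667.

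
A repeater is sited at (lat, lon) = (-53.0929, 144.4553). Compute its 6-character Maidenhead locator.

Shift to the Maidenhead origin (180°W, 90°S): lon 324.4553, lat 36.9071.
Field: lon ⌊324.4553/20⌋ = 16 → Q; lat ⌊36.9071/10⌋ = 3 → D.
Square: lon ⌊4.4553/2⌋ = 2; lat ⌊6.9071/1⌋ = 6.
Subsquare: lon ⌊0.4553/0.0833333⌋ = 5 → f; lat ⌊0.9071/0.0416667⌋ = 21 → v.

QD26fv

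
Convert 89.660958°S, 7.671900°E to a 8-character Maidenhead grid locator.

Shift to the Maidenhead origin (180°W, 90°S): lon 187.67190, lat 0.33904.
Field: lon ⌊187.67190/20⌋ = 9 → J; lat ⌊0.33904/10⌋ = 0 → A.
Square: lon ⌊7.67190/2⌋ = 3; lat ⌊0.33904/1⌋ = 0.
Subsquare: lon ⌊1.67190/0.0833333⌋ = 20 → u; lat ⌊0.33904/0.0416667⌋ = 8 → i.
Extended square: lon ⌊0.00523/0.00833333⌋ = 0; lat ⌊0.00571/0.00416667⌋ = 1.

JA30ui01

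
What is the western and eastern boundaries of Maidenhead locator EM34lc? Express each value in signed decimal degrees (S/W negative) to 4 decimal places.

-93.0833, -93.0000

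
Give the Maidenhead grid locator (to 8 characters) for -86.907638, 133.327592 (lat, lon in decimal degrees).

Offset from 180°W / 90°S: lon 313.32759°, lat 3.09236°.
Field (20°×10°, letters A–R): lon ⌊313.32759/20⌋ = 15 → P; lat ⌊3.09236/10⌋ = 0 → A.
Square (2°×1°, digits 0–9): lon ⌊13.32759/2⌋ = 6; lat ⌊3.09236/1⌋ = 3.
Subsquare (5′×2.5′, letters a–x): lon ⌊1.32759/0.0833333⌋ = 15 → p; lat ⌊0.09236/0.0416667⌋ = 2 → c.
Extended square (30″×15″, digits 0–9): lon ⌊0.07759/0.00833333⌋ = 9; lat ⌊0.00903/0.00416667⌋ = 2.

PA63pc92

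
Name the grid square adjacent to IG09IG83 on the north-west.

IG09ig74

Longitude extended square 8; −1 → 7.
Latitude extended square 3; +1 → 4.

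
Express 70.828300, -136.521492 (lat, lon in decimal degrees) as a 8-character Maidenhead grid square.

CQ10rt78

Add 180° to longitude and 90° to latitude: 43.47851, 160.82830.
Field: 43.47851/20 → 2 → C, 160.82830/10 → 16 → Q; chars CQ.
Square: 3.47851/2 → 1, 0.82830/1 → 0; chars 10.
Subsquare: 1.47851/0.0833333 → 17 → r, 0.82830/0.0416667 → 19 → t; chars rt.
Extended square: 0.06184/0.00833333 → 7, 0.03663/0.00416667 → 8; chars 78.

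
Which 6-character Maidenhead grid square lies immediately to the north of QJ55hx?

Latitude subsquare x = 23; +1 → 24, wraps to 0 = a, carry into square.
Latitude square 5; +1 → 6.
The longitude characters are unchanged.

QJ56ha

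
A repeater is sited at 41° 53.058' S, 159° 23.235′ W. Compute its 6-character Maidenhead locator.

Offset from 180°W / 90°S: lon 20.6128°, lat 48.1157°.
Field: lon ⌊20.6128/20⌋ = 1 → B; lat ⌊48.1157/10⌋ = 4 → E.
Square: lon ⌊0.6128/2⌋ = 0; lat ⌊8.1157/1⌋ = 8.
Subsquare: lon ⌊0.6128/0.0833333⌋ = 7 → h; lat ⌊0.1157/0.0416667⌋ = 2 → c.

BE08hc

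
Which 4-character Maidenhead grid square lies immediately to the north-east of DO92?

Longitude square 9; +1 → 10, wraps to 0, carry into field.
Longitude field D = 3; +1 → 4 = E.
Latitude square 2; +1 → 3.

EO03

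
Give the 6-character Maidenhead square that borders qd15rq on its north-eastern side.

QD15sr

Longitude subsquare r = 17; +1 → 18 = s.
Latitude subsquare q = 16; +1 → 17 = r.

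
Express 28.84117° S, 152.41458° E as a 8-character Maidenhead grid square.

Add 180° to longitude and 90° to latitude: 332.41458, 61.15883.
Field: lon ⌊332.41458/20⌋ = 16 → Q; lat ⌊61.15883/10⌋ = 6 → G.
Square: lon ⌊12.41458/2⌋ = 6; lat ⌊1.15883/1⌋ = 1.
Subsquare: lon ⌊0.41458/0.0833333⌋ = 4 → e; lat ⌊0.15883/0.0416667⌋ = 3 → d.
Extended square: lon ⌊0.08125/0.00833333⌋ = 9; lat ⌊0.03383/0.00416667⌋ = 8.

QG61ed98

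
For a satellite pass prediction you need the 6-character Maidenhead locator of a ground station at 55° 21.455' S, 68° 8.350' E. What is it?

MD44bp

Offset from 180°W / 90°S: lon 248.1392°, lat 34.6424°.
Field (20°×10°, letters A–R): 248.1392/20 → 12 → M, 34.6424/10 → 3 → D; chars MD.
Square (2°×1°, digits 0–9): 8.1392/2 → 4, 4.6424/1 → 4; chars 44.
Subsquare (5′×2.5′, letters a–x): 0.1392/0.0833333 → 1 → b, 0.6424/0.0416667 → 15 → p; chars bp.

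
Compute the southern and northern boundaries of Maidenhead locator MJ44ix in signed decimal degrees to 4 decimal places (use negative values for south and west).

Field M=12, J=9: +12·20° lon, +9·10° lat → SW at lon 60°, lat 0°.
Square 4, 4: +4·2° lon, +4·1° lat → SW at lon 68°, lat 4°.
Subsquare i=8, x=23: +8·0.0833333° lon, +23·0.0416667° lat → SW at lon 68.6667°, lat 4.95833°.
Cell spans 0.0833333° lon × 0.0416667° lat.
south 4.9583, north 5.0000.

4.9583, 5.0000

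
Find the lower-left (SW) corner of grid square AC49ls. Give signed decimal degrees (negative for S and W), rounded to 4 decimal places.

-60.2500, -171.0833

Field A=0, C=2: +0·20° lon, +2·10° lat → SW at lon -180°, lat -70°.
Square 4, 9: +4·2° lon, +9·1° lat → SW at lon -172°, lat -61°.
Subsquare l=11, s=18: +11·0.0833333° lon, +18·0.0416667° lat → SW at lon -171.083°, lat -60.25°.
latitude -60.2500, longitude -171.0833.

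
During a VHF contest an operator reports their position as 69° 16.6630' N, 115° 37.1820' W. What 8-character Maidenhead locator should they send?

DP29eg56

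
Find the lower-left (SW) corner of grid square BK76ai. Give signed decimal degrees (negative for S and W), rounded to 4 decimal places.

Field B=1, K=10: +1·20° lon, +10·10° lat → SW at lon -160°, lat 10°.
Square 7, 6: +7·2° lon, +6·1° lat → SW at lon -146°, lat 16°.
Subsquare a=0, i=8: +0·0.0833333° lon, +8·0.0416667° lat → SW at lon -146°, lat 16.3333°.
latitude 16.3333, longitude -146.0000.

16.3333, -146.0000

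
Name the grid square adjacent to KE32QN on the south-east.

KE32rm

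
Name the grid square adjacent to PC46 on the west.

PC36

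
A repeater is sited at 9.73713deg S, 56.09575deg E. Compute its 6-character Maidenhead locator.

Offset from 180°W / 90°S: lon 236.0958°, lat 80.2629°.
Field (20°×10°, letters A–R): lon ⌊236.0958/20⌋ = 11 → L; lat ⌊80.2629/10⌋ = 8 → I.
Square (2°×1°, digits 0–9): lon ⌊16.0958/2⌋ = 8; lat ⌊0.2629/1⌋ = 0.
Subsquare (5′×2.5′, letters a–x): lon ⌊0.0958/0.0833333⌋ = 1 → b; lat ⌊0.2629/0.0416667⌋ = 6 → g.

LI80bg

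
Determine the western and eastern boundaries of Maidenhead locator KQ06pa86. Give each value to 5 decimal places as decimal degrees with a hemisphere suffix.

Field K=10, Q=16: +10·20° lon, +16·10° lat → SW at lon 20°, lat 70°.
Square 0, 6: +0·2° lon, +6·1° lat → SW at lon 20°, lat 76°.
Subsquare p=15, a=0: +15·0.0833333° lon, +0·0.0416667° lat → SW at lon 21.25°, lat 76°.
Extended square 8, 6: +8·0.00833333° lon, +6·0.00416667° lat → SW at lon 21.3167°, lat 76.025°.
Cell spans 0.00833333° lon × 0.00416667° lat.
west 21.31667° E, east 21.32500° E.

21.31667° E, 21.32500° E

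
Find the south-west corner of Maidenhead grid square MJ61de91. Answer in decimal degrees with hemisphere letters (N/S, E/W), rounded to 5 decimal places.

Field M=12, J=9: +12·20° lon, +9·10° lat → SW at lon 60°, lat 0°.
Square 6, 1: +6·2° lon, +1·1° lat → SW at lon 72°, lat 1°.
Subsquare d=3, e=4: +3·0.0833333° lon, +4·0.0416667° lat → SW at lon 72.25°, lat 1.16667°.
Extended square 9, 1: +9·0.00833333° lon, +1·0.00416667° lat → SW at lon 72.325°, lat 1.17083°.
latitude 1.17083° N, longitude 72.32500° E.

1.17083° N, 72.32500° E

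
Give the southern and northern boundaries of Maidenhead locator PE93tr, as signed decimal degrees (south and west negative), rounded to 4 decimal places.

-46.2917, -46.2500

Field P=15, E=4: +15·20° lon, +4·10° lat → SW at lon 120°, lat -50°.
Square 9, 3: +9·2° lon, +3·1° lat → SW at lon 138°, lat -47°.
Subsquare t=19, r=17: +19·0.0833333° lon, +17·0.0416667° lat → SW at lon 139.583°, lat -46.2917°.
Cell spans 0.0833333° lon × 0.0416667° lat.
south -46.2917, north -46.2500.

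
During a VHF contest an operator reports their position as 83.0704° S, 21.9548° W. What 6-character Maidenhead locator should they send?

HA96aw

Offset from 180°W / 90°S: lon 158.0452°, lat 6.9296°.
Field: 158.0452/20 → 7 → H, 6.9296/10 → 0 → A; chars HA.
Square: 18.0452/2 → 9, 6.9296/1 → 6; chars 96.
Subsquare: 0.0452/0.0833333 → 0 → a, 0.9296/0.0416667 → 22 → w; chars aw.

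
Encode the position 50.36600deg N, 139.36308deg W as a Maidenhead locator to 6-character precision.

CO00hi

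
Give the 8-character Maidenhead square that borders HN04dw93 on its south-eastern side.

Longitude extended square 9; +1 → 10, wraps to 0, carry into subsquare.
Longitude subsquare d = 3; +1 → 4 = e.
Latitude extended square 3; −1 → 2.

HN04ew02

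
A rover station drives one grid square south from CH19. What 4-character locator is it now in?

CH18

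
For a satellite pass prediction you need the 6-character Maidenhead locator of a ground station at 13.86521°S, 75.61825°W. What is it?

FH26ed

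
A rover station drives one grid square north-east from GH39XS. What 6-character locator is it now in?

GH49at

Longitude subsquare x = 23; +1 → 24, wraps to 0 = a, carry into square.
Longitude square 3; +1 → 4.
Latitude subsquare s = 18; +1 → 19 = t.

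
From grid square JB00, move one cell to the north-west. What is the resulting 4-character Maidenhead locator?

IB91

Longitude square 0; −1 → -1, wraps to 9, carry into field.
Longitude field J = 9; −1 → 8 = I.
Latitude square 0; +1 → 1.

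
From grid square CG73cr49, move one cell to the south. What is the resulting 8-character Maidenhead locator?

CG73cr48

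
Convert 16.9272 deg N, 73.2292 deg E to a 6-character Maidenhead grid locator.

MK66ow

Shift to the Maidenhead origin (180°W, 90°S): lon 253.2292, lat 106.9272.
Field: lon ⌊253.2292/20⌋ = 12 → M; lat ⌊106.9272/10⌋ = 10 → K.
Square: lon ⌊13.2292/2⌋ = 6; lat ⌊6.9272/1⌋ = 6.
Subsquare: lon ⌊1.2292/0.0833333⌋ = 14 → o; lat ⌊0.9272/0.0416667⌋ = 22 → w.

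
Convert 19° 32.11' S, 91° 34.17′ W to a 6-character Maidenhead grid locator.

EH40fl

Offset from 180°W / 90°S: lon 88.4305°, lat 70.4648°.
Field: 88.4305/20 → 4 → E, 70.4648/10 → 7 → H; chars EH.
Square: 8.4305/2 → 4, 0.4648/1 → 0; chars 40.
Subsquare: 0.4305/0.0833333 → 5 → f, 0.4648/0.0416667 → 11 → l; chars fl.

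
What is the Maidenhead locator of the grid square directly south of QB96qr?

Latitude subsquare r = 17; −1 → 16 = q.
The longitude characters are unchanged.

QB96qq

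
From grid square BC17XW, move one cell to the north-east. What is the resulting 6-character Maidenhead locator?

Longitude subsquare x = 23; +1 → 24, wraps to 0 = a, carry into square.
Longitude square 1; +1 → 2.
Latitude subsquare w = 22; +1 → 23 = x.

BC27ax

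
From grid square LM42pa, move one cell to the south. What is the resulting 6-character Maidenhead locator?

LM41px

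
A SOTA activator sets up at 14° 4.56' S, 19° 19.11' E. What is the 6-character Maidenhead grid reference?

Shift to the Maidenhead origin (180°W, 90°S): lon 199.3185, lat 75.9240.
Field (20°×10°, letters A–R): 199.3185/20 → 9 → J, 75.9240/10 → 7 → H; chars JH.
Square (2°×1°, digits 0–9): 19.3185/2 → 9, 5.9240/1 → 5; chars 95.
Subsquare (5′×2.5′, letters a–x): 1.3185/0.0833333 → 15 → p, 0.9240/0.0416667 → 22 → w; chars pw.

JH95pw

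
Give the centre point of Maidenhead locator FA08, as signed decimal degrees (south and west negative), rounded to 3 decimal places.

-81.500, -79.000

Field F=5, A=0: +5·20° lon, +0·10° lat → SW at lon -80°, lat -90°.
Square 0, 8: +0·2° lon, +8·1° lat → SW at lon -80°, lat -82°.
Cell spans 2° lon × 1° lat. Centre is SW corner plus half of each.
latitude -81.500, longitude -79.000.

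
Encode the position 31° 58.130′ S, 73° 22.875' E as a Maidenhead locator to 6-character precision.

MF68qa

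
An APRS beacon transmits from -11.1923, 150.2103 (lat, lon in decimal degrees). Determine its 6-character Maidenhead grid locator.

QH58ct

Add 180° to longitude and 90° to latitude: 330.2103, 78.8077.
Field (20°×10°, letters A–R): 330.2103/20 → 16 → Q, 78.8077/10 → 7 → H; chars QH.
Square (2°×1°, digits 0–9): 10.2103/2 → 5, 8.8077/1 → 8; chars 58.
Subsquare (5′×2.5′, letters a–x): 0.2103/0.0833333 → 2 → c, 0.8077/0.0416667 → 19 → t; chars ct.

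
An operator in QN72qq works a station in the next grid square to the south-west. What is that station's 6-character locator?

QN72pp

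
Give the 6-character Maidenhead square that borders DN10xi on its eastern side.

DN20ai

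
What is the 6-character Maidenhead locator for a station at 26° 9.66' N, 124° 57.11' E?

Offset from 180°W / 90°S: lon 304.9518°, lat 116.1610°.
Field (20°×10°, letters A–R): lon ⌊304.9518/20⌋ = 15 → P; lat ⌊116.1610/10⌋ = 11 → L.
Square (2°×1°, digits 0–9): lon ⌊4.9518/2⌋ = 2; lat ⌊6.1610/1⌋ = 6.
Subsquare (5′×2.5′, letters a–x): lon ⌊0.9518/0.0833333⌋ = 11 → l; lat ⌊0.1610/0.0416667⌋ = 3 → d.

PL26ld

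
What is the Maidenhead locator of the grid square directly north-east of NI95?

Longitude square 9; +1 → 10, wraps to 0, carry into field.
Longitude field N = 13; +1 → 14 = O.
Latitude square 5; +1 → 6.

OI06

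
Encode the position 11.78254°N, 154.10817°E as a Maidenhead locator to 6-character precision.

QK71bs

Shift to the Maidenhead origin (180°W, 90°S): lon 334.1082, lat 101.7825.
Field: lon ⌊334.1082/20⌋ = 16 → Q; lat ⌊101.7825/10⌋ = 10 → K.
Square: lon ⌊14.1082/2⌋ = 7; lat ⌊1.7825/1⌋ = 1.
Subsquare: lon ⌊0.1082/0.0833333⌋ = 1 → b; lat ⌊0.7825/0.0416667⌋ = 18 → s.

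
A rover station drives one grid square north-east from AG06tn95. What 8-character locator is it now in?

Longitude extended square 9; +1 → 10, wraps to 0, carry into subsquare.
Longitude subsquare t = 19; +1 → 20 = u.
Latitude extended square 5; +1 → 6.

AG06un06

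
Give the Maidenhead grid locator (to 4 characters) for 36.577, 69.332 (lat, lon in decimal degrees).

Offset from 180°W / 90°S: lon 249.33°, lat 126.58°.
Field: 249.33/20 → 12 → M, 126.58/10 → 12 → M; chars MM.
Square: 9.33/2 → 4, 6.58/1 → 6; chars 46.

MM46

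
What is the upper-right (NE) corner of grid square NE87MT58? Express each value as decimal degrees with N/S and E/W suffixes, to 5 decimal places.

42.17083° S, 97.05000° E

Field N=13, E=4: +13·20° lon, +4·10° lat → SW at lon 80°, lat -50°.
Square 8, 7: +8·2° lon, +7·1° lat → SW at lon 96°, lat -43°.
Subsquare m=12, t=19: +12·0.0833333° lon, +19·0.0416667° lat → SW at lon 97°, lat -42.2083°.
Extended square 5, 8: +5·0.00833333° lon, +8·0.00416667° lat → SW at lon 97.0417°, lat -42.175°.
Cell spans 0.00833333° lon × 0.00416667° lat. NE corner is SW corner plus one full cell.
latitude 42.17083° S, longitude 97.05000° E.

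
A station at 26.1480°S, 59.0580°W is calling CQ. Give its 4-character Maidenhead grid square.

Offset from 180°W / 90°S: lon 120.94°, lat 63.85°.
Field: 120.94/20 → 6 → G, 63.85/10 → 6 → G; chars GG.
Square: 0.94/2 → 0, 3.85/1 → 3; chars 03.

GG03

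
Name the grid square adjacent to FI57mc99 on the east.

Longitude extended square 9; +1 → 10, wraps to 0, carry into subsquare.
Longitude subsquare m = 12; +1 → 13 = n.
The latitude characters are unchanged.

FI57nc09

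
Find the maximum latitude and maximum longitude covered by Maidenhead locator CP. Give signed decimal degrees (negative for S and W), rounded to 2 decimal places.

Field C=2, P=15: +2·20° lon, +15·10° lat → SW at lon -140°, lat 60°.
Cell spans 20° lon × 10° lat. NE corner is SW corner plus one full cell.
latitude 70.00, longitude -120.00.

70.00, -120.00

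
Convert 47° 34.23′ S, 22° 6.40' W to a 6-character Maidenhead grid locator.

HE82wk

Offset from 180°W / 90°S: lon 157.8933°, lat 42.4295°.
Field: 157.8933/20 → 7 → H, 42.4295/10 → 4 → E; chars HE.
Square: 17.8933/2 → 8, 2.4295/1 → 2; chars 82.
Subsquare: 1.8933/0.0833333 → 22 → w, 0.4295/0.0416667 → 10 → k; chars wk.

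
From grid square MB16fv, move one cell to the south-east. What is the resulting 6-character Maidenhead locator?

MB16gu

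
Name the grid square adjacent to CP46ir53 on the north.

Latitude extended square 3; +1 → 4.
The longitude characters are unchanged.

CP46ir54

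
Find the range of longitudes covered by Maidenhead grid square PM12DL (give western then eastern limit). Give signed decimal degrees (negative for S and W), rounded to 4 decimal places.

Field P=15, M=12: +15·20° lon, +12·10° lat → SW at lon 120°, lat 30°.
Square 1, 2: +1·2° lon, +2·1° lat → SW at lon 122°, lat 32°.
Subsquare d=3, l=11: +3·0.0833333° lon, +11·0.0416667° lat → SW at lon 122.25°, lat 32.4583°.
Cell spans 0.0833333° lon × 0.0416667° lat.
west 122.2500, east 122.3333.

122.2500, 122.3333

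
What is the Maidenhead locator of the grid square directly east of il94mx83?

IL94mx93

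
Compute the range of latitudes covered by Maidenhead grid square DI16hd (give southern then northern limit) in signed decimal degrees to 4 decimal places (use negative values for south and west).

-3.8750, -3.8333

Field D=3, I=8: +3·20° lon, +8·10° lat → SW at lon -120°, lat -10°.
Square 1, 6: +1·2° lon, +6·1° lat → SW at lon -118°, lat -4°.
Subsquare h=7, d=3: +7·0.0833333° lon, +3·0.0416667° lat → SW at lon -117.417°, lat -3.875°.
Cell spans 0.0833333° lon × 0.0416667° lat.
south -3.8750, north -3.8333.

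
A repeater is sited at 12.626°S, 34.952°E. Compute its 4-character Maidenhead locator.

KH77

Add 180° to longitude and 90° to latitude: 214.95, 77.37.
Field: lon ⌊214.95/20⌋ = 10 → K; lat ⌊77.37/10⌋ = 7 → H.
Square: lon ⌊14.95/2⌋ = 7; lat ⌊7.37/1⌋ = 7.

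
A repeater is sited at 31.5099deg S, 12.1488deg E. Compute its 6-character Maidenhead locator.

Add 180° to longitude and 90° to latitude: 192.1488, 58.4901.
Field: 192.1488/20 → 9 → J, 58.4901/10 → 5 → F; chars JF.
Square: 12.1488/2 → 6, 8.4901/1 → 8; chars 68.
Subsquare: 0.1488/0.0833333 → 1 → b, 0.4901/0.0416667 → 11 → l; chars bl.

JF68bl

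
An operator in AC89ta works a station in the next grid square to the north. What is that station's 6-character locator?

AC89tb

Latitude subsquare a = 0; +1 → 1 = b.
The longitude characters are unchanged.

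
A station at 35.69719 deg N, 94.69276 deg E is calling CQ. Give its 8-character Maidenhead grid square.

NM75iq37

Shift to the Maidenhead origin (180°W, 90°S): lon 274.69276, lat 125.69719.
Field: 274.69276/20 → 13 → N, 125.69719/10 → 12 → M; chars NM.
Square: 14.69276/2 → 7, 5.69719/1 → 5; chars 75.
Subsquare: 0.69276/0.0833333 → 8 → i, 0.69719/0.0416667 → 16 → q; chars iq.
Extended square: 0.02609/0.00833333 → 3, 0.03052/0.00416667 → 7; chars 37.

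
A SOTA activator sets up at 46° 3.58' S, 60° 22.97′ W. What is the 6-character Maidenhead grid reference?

FE93tw

Shift to the Maidenhead origin (180°W, 90°S): lon 119.6172, lat 43.9403.
Field: 119.6172/20 → 5 → F, 43.9403/10 → 4 → E; chars FE.
Square: 19.6172/2 → 9, 3.9403/1 → 3; chars 93.
Subsquare: 1.6172/0.0833333 → 19 → t, 0.9403/0.0416667 → 22 → w; chars tw.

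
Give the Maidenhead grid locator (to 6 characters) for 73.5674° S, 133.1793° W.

CB36jk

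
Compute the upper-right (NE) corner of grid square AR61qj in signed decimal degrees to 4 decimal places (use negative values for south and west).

Field A=0, R=17: +0·20° lon, +17·10° lat → SW at lon -180°, lat 80°.
Square 6, 1: +6·2° lon, +1·1° lat → SW at lon -168°, lat 81°.
Subsquare q=16, j=9: +16·0.0833333° lon, +9·0.0416667° lat → SW at lon -166.667°, lat 81.375°.
Cell spans 0.0833333° lon × 0.0416667° lat. NE corner is SW corner plus one full cell.
latitude 81.4167, longitude -166.5833.

81.4167, -166.5833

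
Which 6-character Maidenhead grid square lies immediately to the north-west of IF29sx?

IG20ra

Longitude subsquare s = 18; −1 → 17 = r.
Latitude subsquare x = 23; +1 → 24, wraps to 0 = a, carry into square.
Latitude square 9; +1 → 10, wraps to 0, carry into field.
Latitude field F = 5; +1 → 6 = G.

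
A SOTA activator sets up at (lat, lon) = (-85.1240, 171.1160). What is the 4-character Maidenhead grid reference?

Offset from 180°W / 90°S: lon 351.12°, lat 4.88°.
Field: lon ⌊351.12/20⌋ = 17 → R; lat ⌊4.88/10⌋ = 0 → A.
Square: lon ⌊11.12/2⌋ = 5; lat ⌊4.88/1⌋ = 4.

RA54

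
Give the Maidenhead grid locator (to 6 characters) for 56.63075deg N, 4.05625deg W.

Offset from 180°W / 90°S: lon 175.9437°, lat 146.6308°.
Field: 175.9437/20 → 8 → I, 146.6308/10 → 14 → O; chars IO.
Square: 15.9437/2 → 7, 6.6308/1 → 6; chars 76.
Subsquare: 1.9437/0.0833333 → 23 → x, 0.6308/0.0416667 → 15 → p; chars xp.

IO76xp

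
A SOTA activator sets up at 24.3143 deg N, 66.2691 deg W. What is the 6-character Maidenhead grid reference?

Add 180° to longitude and 90° to latitude: 113.7309, 114.3143.
Field: 113.7309/20 → 5 → F, 114.3143/10 → 11 → L; chars FL.
Square: 13.7309/2 → 6, 4.3143/1 → 4; chars 64.
Subsquare: 1.7309/0.0833333 → 20 → u, 0.3143/0.0416667 → 7 → h; chars uh.

FL64uh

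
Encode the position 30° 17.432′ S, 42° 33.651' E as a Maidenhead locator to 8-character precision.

LF19gr70

Offset from 180°W / 90°S: lon 222.56085°, lat 59.70947°.
Field: 222.56085/20 → 11 → L, 59.70947/10 → 5 → F; chars LF.
Square: 2.56085/2 → 1, 9.70947/1 → 9; chars 19.
Subsquare: 0.56085/0.0833333 → 6 → g, 0.70947/0.0416667 → 17 → r; chars gr.
Extended square: 0.06085/0.00833333 → 7, 0.00113/0.00416667 → 0; chars 70.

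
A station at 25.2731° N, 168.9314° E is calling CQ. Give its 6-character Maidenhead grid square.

Shift to the Maidenhead origin (180°W, 90°S): lon 348.9314, lat 115.2731.
Field: 348.9314/20 → 17 → R, 115.2731/10 → 11 → L; chars RL.
Square: 8.9314/2 → 4, 5.2731/1 → 5; chars 45.
Subsquare: 0.9314/0.0833333 → 11 → l, 0.2731/0.0416667 → 6 → g; chars lg.

RL45lg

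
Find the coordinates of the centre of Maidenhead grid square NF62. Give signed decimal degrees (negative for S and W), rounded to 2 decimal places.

Field N=13, F=5: +13·20° lon, +5·10° lat → SW at lon 80°, lat -40°.
Square 6, 2: +6·2° lon, +2·1° lat → SW at lon 92°, lat -38°.
Cell spans 2° lon × 1° lat. Centre is SW corner plus half of each.
latitude -37.50, longitude 93.00.

-37.50, 93.00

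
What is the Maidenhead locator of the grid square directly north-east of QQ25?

QQ36

Longitude square 2; +1 → 3.
Latitude square 5; +1 → 6.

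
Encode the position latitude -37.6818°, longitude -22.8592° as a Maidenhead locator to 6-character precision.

Shift to the Maidenhead origin (180°W, 90°S): lon 157.1408, lat 52.3182.
Field (20°×10°, letters A–R): 157.1408/20 → 7 → H, 52.3182/10 → 5 → F; chars HF.
Square (2°×1°, digits 0–9): 17.1408/2 → 8, 2.3182/1 → 2; chars 82.
Subsquare (5′×2.5′, letters a–x): 1.1408/0.0833333 → 13 → n, 0.3182/0.0416667 → 7 → h; chars nh.

HF82nh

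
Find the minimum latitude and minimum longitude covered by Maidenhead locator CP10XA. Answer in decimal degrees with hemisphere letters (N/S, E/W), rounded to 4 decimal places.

60.0000° N, 136.0833° W

Field C=2, P=15: +2·20° lon, +15·10° lat → SW at lon -140°, lat 60°.
Square 1, 0: +1·2° lon, +0·1° lat → SW at lon -138°, lat 60°.
Subsquare x=23, a=0: +23·0.0833333° lon, +0·0.0416667° lat → SW at lon -136.083°, lat 60°.
latitude 60.0000° N, longitude 136.0833° W.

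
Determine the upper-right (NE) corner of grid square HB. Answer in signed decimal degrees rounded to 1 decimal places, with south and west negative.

-70.0, -20.0

Field H=7, B=1: +7·20° lon, +1·10° lat → SW at lon -40°, lat -80°.
Cell spans 20° lon × 10° lat. NE corner is SW corner plus one full cell.
latitude -70.0, longitude -20.0.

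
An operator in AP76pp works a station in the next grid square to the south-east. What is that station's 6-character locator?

Longitude subsquare p = 15; +1 → 16 = q.
Latitude subsquare p = 15; −1 → 14 = o.

AP76qo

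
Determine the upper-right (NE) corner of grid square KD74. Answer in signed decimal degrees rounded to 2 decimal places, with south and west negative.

-55.00, 36.00

Field K=10, D=3: +10·20° lon, +3·10° lat → SW at lon 20°, lat -60°.
Square 7, 4: +7·2° lon, +4·1° lat → SW at lon 34°, lat -56°.
Cell spans 2° lon × 1° lat. NE corner is SW corner plus one full cell.
latitude -55.00, longitude 36.00.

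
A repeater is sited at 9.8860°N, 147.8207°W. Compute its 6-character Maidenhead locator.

BJ69cv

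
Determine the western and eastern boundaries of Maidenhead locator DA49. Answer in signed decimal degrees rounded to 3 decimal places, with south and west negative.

-112.000, -110.000

Field D=3, A=0: +3·20° lon, +0·10° lat → SW at lon -120°, lat -90°.
Square 4, 9: +4·2° lon, +9·1° lat → SW at lon -112°, lat -81°.
Cell spans 2° lon × 1° lat.
west -112.000, east -110.000.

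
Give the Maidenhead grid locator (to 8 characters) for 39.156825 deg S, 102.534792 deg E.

Shift to the Maidenhead origin (180°W, 90°S): lon 282.53479, lat 50.84318.
Field: 282.53479/20 → 14 → O, 50.84318/10 → 5 → F; chars OF.
Square: 2.53479/2 → 1, 0.84318/1 → 0; chars 10.
Subsquare: 0.53479/0.0833333 → 6 → g, 0.84318/0.0416667 → 20 → u; chars gu.
Extended square: 0.03479/0.00833333 → 4, 0.00984/0.00416667 → 2; chars 42.

OF10gu42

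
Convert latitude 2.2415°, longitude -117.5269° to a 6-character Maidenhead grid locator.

Add 180° to longitude and 90° to latitude: 62.4731, 92.2415.
Field (20°×10°, letters A–R): 62.4731/20 → 3 → D, 92.2415/10 → 9 → J; chars DJ.
Square (2°×1°, digits 0–9): 2.4731/2 → 1, 2.2415/1 → 2; chars 12.
Subsquare (5′×2.5′, letters a–x): 0.4731/0.0833333 → 5 → f, 0.2415/0.0416667 → 5 → f; chars ff.

DJ12ff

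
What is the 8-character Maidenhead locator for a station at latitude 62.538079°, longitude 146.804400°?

QP32jm69

Add 180° to longitude and 90° to latitude: 326.80440, 152.53808.
Field: lon ⌊326.80440/20⌋ = 16 → Q; lat ⌊152.53808/10⌋ = 15 → P.
Square: lon ⌊6.80440/2⌋ = 3; lat ⌊2.53808/1⌋ = 2.
Subsquare: lon ⌊0.80440/0.0833333⌋ = 9 → j; lat ⌊0.53808/0.0416667⌋ = 12 → m.
Extended square: lon ⌊0.05440/0.00833333⌋ = 6; lat ⌊0.03808/0.00416667⌋ = 9.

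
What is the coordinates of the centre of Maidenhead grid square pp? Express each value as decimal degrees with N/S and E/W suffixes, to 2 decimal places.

65.00° N, 130.00° E

Field P=15, P=15: +15·20° lon, +15·10° lat → SW at lon 120°, lat 60°.
Cell spans 20° lon × 10° lat. Centre is SW corner plus half of each.
latitude 65.00° N, longitude 130.00° E.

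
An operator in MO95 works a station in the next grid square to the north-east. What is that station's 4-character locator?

Longitude square 9; +1 → 10, wraps to 0, carry into field.
Longitude field M = 12; +1 → 13 = N.
Latitude square 5; +1 → 6.

NO06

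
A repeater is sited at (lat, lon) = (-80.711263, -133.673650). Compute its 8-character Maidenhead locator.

CA39dg99

Offset from 180°W / 90°S: lon 46.32635°, lat 9.28874°.
Field: 46.32635/20 → 2 → C, 9.28874/10 → 0 → A; chars CA.
Square: 6.32635/2 → 3, 9.28874/1 → 9; chars 39.
Subsquare: 0.32635/0.0833333 → 3 → d, 0.28874/0.0416667 → 6 → g; chars dg.
Extended square: 0.07635/0.00833333 → 9, 0.03874/0.00416667 → 9; chars 99.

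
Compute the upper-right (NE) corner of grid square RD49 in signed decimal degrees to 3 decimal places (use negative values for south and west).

-50.000, 170.000

Field R=17, D=3: +17·20° lon, +3·10° lat → SW at lon 160°, lat -60°.
Square 4, 9: +4·2° lon, +9·1° lat → SW at lon 168°, lat -51°.
Cell spans 2° lon × 1° lat. NE corner is SW corner plus one full cell.
latitude -50.000, longitude 170.000.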